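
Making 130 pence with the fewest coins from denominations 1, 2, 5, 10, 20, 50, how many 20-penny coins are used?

1

Use the largest denomination that fits, subtract, and repeat.
130 = 2×50 + 1×20 + 1×10
Count of 20: 1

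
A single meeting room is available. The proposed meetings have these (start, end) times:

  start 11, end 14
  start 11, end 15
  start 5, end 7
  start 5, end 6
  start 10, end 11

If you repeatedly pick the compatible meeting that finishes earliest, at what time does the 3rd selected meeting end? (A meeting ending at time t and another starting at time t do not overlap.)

Greedy by earliest finish: after sorting by end time, pick each interval compatible with the last pick.
Sorted by end: (5,6)  (5,7)  (10,11)  (11,14)  (11,15)
take (5,6); skip (5,7); take (10,11); take (11,14); skip (11,15).
Selected: (5,6) (10,11) (11,14)

14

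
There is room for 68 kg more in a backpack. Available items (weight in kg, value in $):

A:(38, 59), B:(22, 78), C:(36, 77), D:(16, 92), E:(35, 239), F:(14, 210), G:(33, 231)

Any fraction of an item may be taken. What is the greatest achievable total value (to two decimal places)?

Order: F (210/14=15.00) > G (231/33=7.00) > E (239/35=6.83) > D (92/16=5.75) > B (78/22=3.55) > C (77/36=2.14) > A (59/38=1.55)
Fill: take F (14 @ 210) → take G (33 @ 231) → take 21/35 of E → 143.40; 68/68 used.
Total value = 584.40

584.40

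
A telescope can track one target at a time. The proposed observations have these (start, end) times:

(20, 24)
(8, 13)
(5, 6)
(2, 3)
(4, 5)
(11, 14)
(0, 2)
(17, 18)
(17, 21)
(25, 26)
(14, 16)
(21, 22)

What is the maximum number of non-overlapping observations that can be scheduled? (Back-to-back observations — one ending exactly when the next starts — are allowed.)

9

Sorted by end: (0,2)  (2,3)  (4,5)  (5,6)  (8,13)  (11,14)  (14,16)  (17,18)  (17,21)  (21,22)  (20,24)  (25,26)
take (0,2); take (2,3); take (4,5); take (5,6); take (8,13); skip (11,14); take (14,16); take (17,18); take (21,22); skip (20,24); take (25,26).
Selected 9 observations.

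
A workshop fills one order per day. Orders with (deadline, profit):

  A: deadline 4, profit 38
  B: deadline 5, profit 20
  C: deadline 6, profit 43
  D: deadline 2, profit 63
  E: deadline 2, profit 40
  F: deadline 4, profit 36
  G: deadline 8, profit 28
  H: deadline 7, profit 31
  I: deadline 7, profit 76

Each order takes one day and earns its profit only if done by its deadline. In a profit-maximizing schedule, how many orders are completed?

Profit order: I=76 D=63 C=43 E=40 A=38 F=36 H=31 G=28 B=20
Assign: I→slot 7, D→slot 2, C→slot 6, E→slot 1, A→slot 4, F→slot 3, H→slot 5, G→slot 8, B skipped.
Slots: [1:E] [2:D] [3:F] [4:A] [5:H] [6:C] [7:I] [8:G]
8 of 9 scheduled.

8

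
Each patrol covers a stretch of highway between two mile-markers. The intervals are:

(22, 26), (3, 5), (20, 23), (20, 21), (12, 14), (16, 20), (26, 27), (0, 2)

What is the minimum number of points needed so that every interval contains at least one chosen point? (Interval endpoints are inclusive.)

5

Sort by right endpoint; whenever an interval is uncovered, place a point at its right end.
Sorted: [0,2] [3,5] [12,14] [16,20] [20,21] [20,23] [22,26] [26,27]
{[0,2]} hit by 2; {[3,5]} hit by 5; {[12,14]} hit by 14; {[16,20],[20,21],[20,23]} hit by 20; {[22,26],[26,27]} hit by 26.
Points: 2, 5, 14, 20, 26 (5 total).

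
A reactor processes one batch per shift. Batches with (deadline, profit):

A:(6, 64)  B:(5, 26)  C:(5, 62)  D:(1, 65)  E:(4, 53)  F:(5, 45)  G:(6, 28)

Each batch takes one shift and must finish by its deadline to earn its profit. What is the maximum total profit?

Sort by profit descending; place each in the latest free slot ≤ its deadline.
By profit: D(d1,65), A(d6,64), C(d5,62), E(d4,53), F(d5,45), G(d6,28), B(d5,26)
D→slot 1; A→slot 6; C→slot 5; E→slot 4; F→slot 3; G→slot 2; B skipped.
Profit = 65 + 28 + 45 + 53 + 62 + 64 = 317

317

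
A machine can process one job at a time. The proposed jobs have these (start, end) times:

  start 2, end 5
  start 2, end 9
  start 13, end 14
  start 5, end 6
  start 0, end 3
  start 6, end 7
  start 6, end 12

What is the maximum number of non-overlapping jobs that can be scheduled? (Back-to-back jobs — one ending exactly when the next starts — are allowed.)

Order by finish time; keep every interval that doesn't clash with the previous kept one.
By end time: (0,3), (2,5), (5,6), (6,7), (2,9), (6,12), (13,14).
Pick (0,3); next start ≥ 3 → (5,6); next start ≥ 6 → (6,7); next start ≥ 7 → (13,14).
Selected 4 jobs.

4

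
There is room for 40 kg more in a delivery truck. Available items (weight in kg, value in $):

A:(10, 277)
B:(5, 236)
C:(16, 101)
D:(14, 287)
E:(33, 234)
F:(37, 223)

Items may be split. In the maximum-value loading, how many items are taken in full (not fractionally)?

Order: B (236/5=47.20) > A (277/10=27.70) > D (287/14=20.50) > E (234/33=7.09) > C (101/16=6.31) > F (223/37=6.03)
Fill: take B (5 @ 236) → take A (10 @ 277) → take D (14 @ 287) → take 11/33 of E → 78.00; 40/40 used.
3 item(s) taken whole; one partial (take 11/33 of E).

3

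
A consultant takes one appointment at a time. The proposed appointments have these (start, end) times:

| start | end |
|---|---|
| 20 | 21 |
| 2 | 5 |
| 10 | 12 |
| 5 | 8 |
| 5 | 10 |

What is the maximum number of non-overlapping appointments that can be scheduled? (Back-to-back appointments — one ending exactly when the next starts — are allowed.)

Sorted by end: (2,5)  (5,8)  (5,10)  (10,12)  (20,21)
take (2,5); take (5,8); skip (5,10); take (10,12); take (20,21).
Selected 4 appointments.

4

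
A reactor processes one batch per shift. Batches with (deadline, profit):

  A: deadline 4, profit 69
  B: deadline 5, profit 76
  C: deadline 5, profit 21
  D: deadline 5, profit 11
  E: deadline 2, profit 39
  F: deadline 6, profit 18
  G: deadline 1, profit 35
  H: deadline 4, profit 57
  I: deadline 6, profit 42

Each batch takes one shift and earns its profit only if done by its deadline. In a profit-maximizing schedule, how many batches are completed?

Profit order: B=76 A=69 H=57 I=42 E=39 G=35 C=21 F=18 D=11
Assign: B→slot 5, A→slot 4, H→slot 3, I→slot 6, E→slot 2, G→slot 1, C skipped, F skipped, D skipped.
Slots: [1:G] [2:E] [3:H] [4:A] [5:B] [6:I]
6 of 9 scheduled.

6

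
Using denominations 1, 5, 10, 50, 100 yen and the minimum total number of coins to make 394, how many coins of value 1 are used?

4

Greedy: take as many of the largest coin as possible, then repeat with the remainder.
394 − 3×100→94 − 1×50→44 − 4×10→4 − 4×1→0
Count of 1: 4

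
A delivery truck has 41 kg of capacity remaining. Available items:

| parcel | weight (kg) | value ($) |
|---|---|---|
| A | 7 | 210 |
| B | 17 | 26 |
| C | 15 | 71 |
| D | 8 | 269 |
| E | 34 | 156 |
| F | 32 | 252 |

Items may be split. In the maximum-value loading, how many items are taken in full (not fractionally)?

Greedy by value/weight ratio, highest first.
Order: D (269/8=33.62) > A (210/7=30.00) > F (252/32=7.88) > C (71/15=4.73) > E (156/34=4.59) > B (26/17=1.53)
Fill: take D (8 @ 269) → take A (7 @ 210) → take 26/32 of F → 204.75; 41/41 used.
2 item(s) taken whole; one partial (take 26/32 of F).

2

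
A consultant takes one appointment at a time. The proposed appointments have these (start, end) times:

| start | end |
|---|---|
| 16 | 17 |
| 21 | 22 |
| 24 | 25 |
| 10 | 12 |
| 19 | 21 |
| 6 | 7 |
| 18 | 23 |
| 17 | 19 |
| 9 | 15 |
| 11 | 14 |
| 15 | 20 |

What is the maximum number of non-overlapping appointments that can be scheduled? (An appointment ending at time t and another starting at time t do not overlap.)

7

Sorted by end: (6,7)  (10,12)  (11,14)  (9,15)  (16,17)  (17,19)  (15,20)  (19,21)  (21,22)  (18,23)  (24,25)
take (6,7); take (10,12); skip (11,14); skip (9,15); take (16,17); take (17,19); take (19,21); take (21,22); take (24,25).
Selected 7 appointments.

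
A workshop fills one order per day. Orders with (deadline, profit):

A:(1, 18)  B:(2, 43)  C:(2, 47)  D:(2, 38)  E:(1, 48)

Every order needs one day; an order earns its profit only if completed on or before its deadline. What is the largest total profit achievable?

95

Sort by profit descending; place each in the latest free slot ≤ its deadline.
By profit: E(d1,48), C(d2,47), B(d2,43), D(d2,38), A(d1,18)
E→slot 1; C→slot 2; B skipped; D skipped; A skipped.
Profit = 48 + 47 = 95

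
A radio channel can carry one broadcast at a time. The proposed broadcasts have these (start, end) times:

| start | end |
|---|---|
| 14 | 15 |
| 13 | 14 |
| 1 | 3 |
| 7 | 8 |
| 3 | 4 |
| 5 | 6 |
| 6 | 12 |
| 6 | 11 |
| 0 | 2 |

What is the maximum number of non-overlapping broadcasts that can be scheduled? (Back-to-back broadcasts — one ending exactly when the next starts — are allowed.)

Sorted by end: (0,2)  (1,3)  (3,4)  (5,6)  (7,8)  (6,11)  (6,12)  (13,14)  (14,15)
take (0,2); take (3,4); take (5,6); take (7,8); take (13,14); take (14,15).
Selected 6 broadcasts.

6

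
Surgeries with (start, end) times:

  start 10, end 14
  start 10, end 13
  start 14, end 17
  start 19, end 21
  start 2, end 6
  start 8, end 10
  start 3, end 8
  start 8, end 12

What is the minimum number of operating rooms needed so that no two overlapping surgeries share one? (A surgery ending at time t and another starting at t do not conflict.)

starts: [2, 3, 8, 8, 10, 10, 14, 19]
ends:   [6, 8, 10, 12, 13, 14, 17, 21]
s2→1 s3→2 e6→1 e8→0 s8→1 s8→2 e10→1 s10→2 s10→3  — peak 3.

3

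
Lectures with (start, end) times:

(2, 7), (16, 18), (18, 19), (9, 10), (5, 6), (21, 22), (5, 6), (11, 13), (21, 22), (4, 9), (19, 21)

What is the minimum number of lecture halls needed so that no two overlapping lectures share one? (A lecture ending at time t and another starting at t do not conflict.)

4

starts: [2, 4, 5, 5, 9, 11, 16, 18, 19, 21, 21]
ends:   [6, 6, 7, 9, 10, 13, 18, 19, 21, 22, 22]
s2→1 s4→2 s5→3 s5→4  — peak 4.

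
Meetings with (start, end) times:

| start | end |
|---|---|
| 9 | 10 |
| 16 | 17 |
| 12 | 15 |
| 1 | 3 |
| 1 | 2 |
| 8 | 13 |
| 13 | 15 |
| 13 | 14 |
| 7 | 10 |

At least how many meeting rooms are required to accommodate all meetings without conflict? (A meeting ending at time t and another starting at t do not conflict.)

The answer is the maximum number of intervals overlapping at any instant.
Events (time:±→running): 1:+→1 1:+→2 2:-→1 3:-→0 7:+→1 8:+→2 9:+→3 … peak 3.

3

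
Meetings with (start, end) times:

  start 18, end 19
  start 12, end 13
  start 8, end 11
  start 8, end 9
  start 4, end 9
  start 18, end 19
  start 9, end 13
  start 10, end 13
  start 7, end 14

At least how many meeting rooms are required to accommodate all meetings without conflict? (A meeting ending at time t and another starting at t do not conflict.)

Events (time:±→running): 4:+→1 7:+→2 8:+→3 8:+→4 … peak 4.

4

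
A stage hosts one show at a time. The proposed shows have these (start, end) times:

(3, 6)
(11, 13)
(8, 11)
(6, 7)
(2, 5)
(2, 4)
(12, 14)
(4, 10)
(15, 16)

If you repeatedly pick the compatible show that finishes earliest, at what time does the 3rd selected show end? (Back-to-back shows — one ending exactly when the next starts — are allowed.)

11

Sorted by end: (2,4)  (2,5)  (3,6)  (6,7)  (4,10)  (8,11)  (11,13)  (12,14)  (15,16)
take (2,4); take (6,7); skip (4,10); take (8,11); take (11,13); take (15,16).
Selected: (2,4) (6,7) (8,11) (11,13) (15,16)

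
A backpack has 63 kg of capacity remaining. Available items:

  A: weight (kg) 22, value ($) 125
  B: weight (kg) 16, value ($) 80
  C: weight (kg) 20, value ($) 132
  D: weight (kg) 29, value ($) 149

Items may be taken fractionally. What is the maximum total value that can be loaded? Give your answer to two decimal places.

364.90

Sort by value per unit weight and fill in that order.
Ratios (sorted): C 6.60, A 5.68, D 5.14, B 5.00
take C (20 @ 132); take A (22 @ 125); take 21/29 of D → 107.90. Capacity used 63/63.
Total value = 364.90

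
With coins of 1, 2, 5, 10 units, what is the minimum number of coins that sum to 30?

Use the largest denomination that fits, subtract, and repeat.
30 = 3×10
Total coins = 3 = 3

3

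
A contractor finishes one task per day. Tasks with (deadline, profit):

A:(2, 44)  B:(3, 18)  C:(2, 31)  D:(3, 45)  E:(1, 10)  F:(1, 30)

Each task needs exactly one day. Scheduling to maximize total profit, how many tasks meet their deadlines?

3

By profit: D(d3,45), A(d2,44), C(d2,31), F(d1,30), B(d3,18), E(d1,10)
D→slot 3; A→slot 2; C→slot 1; F skipped; B skipped; E skipped.
3 of 6 scheduled.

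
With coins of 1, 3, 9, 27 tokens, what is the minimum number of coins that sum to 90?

Use the largest denomination that fits, subtract, and repeat.
90 − 3×27→9 − 1×9→0
Total coins = 3 + 1 = 4

4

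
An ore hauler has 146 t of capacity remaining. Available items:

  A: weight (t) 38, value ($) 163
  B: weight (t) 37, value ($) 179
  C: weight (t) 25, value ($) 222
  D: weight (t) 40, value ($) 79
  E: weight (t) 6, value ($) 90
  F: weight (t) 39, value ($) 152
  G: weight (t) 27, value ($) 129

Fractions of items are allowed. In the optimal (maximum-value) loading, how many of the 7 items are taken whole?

Sort by value per unit weight and fill in that order.
Order: E (90/6=15.00) > C (222/25=8.88) > B (179/37=4.84) > G (129/27=4.78) > A (163/38=4.29) > F (152/39=3.90) > D (79/40=1.98)
Fill: take E (6 @ 90) → take C (25 @ 222) → take B (37 @ 179) → take G (27 @ 129) → take A (38 @ 163) → take 13/39 of F → 50.67; 146/146 used.
5 item(s) taken whole; one partial (take 13/39 of F).

5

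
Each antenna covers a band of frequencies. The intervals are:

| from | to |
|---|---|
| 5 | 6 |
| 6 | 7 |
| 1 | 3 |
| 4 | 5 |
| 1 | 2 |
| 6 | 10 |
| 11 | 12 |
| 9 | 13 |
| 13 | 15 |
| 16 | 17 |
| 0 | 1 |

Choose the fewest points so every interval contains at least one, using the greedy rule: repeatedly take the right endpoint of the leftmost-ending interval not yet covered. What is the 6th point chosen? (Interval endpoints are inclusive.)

Process intervals by earliest right end; each time one isn't hit yet, stab at its right endpoint.
By right end: [0,1]  [1,2]  [1,3]  [4,5]  [5,6]  [6,7]  [6,10]  [11,12]  [9,13]  [13,15]  [16,17]
[0,1] uncovered → point at 1; [4,5] uncovered → point at 5; [6,7] uncovered → point at 7; [11,12] uncovered → point at 12; [13,15] uncovered → point at 15; [16,17] uncovered → point at 17.
Points: 1, 5, 7, 12, 15, 17 (6 total).

17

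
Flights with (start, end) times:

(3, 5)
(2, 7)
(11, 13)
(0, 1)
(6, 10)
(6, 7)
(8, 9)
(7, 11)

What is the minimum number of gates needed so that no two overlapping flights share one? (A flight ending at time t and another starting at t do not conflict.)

3

The answer is the maximum number of intervals overlapping at any instant.
starts: [0, 2, 3, 6, 6, 7, 8, 11]
ends:   [1, 5, 7, 7, 9, 10, 11, 13]
s0→1 e1→0 s2→1 s3→2 e5→1 s6→2 s6→3  — peak 3.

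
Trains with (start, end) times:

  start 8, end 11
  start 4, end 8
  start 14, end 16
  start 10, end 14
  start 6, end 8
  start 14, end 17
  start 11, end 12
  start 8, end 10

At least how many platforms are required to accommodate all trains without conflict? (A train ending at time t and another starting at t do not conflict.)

starts: [4, 6, 8, 8, 10, 11, 14, 14]
ends:   [8, 8, 10, 11, 12, 14, 16, 17]
s4→1 s6→2  — peak 2.

2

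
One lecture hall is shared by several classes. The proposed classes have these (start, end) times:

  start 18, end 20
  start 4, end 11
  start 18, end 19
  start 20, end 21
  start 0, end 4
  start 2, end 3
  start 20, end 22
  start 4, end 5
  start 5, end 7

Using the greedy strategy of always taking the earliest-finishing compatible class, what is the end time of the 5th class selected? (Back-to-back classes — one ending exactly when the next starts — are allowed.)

Sort by end time and greedily take each interval whose start is ≥ the last chosen end.
Sorted by end: (2,3)  (0,4)  (4,5)  (5,7)  (4,11)  (18,19)  (18,20)  (20,21)  (20,22)
take (2,3); take (4,5); take (5,7); take (18,19); take (20,21); skip (20,22).
Selected: (2,3) (4,5) (5,7) (18,19) (20,21)

21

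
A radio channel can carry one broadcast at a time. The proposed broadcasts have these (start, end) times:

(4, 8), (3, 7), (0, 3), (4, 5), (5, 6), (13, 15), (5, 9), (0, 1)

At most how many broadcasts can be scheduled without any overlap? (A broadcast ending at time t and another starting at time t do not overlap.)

By end time: (0,1), (0,3), (4,5), (5,6), (3,7), (4,8), (5,9), (13,15).
Pick (0,1); next start ≥ 1 → (4,5); next start ≥ 5 → (5,6); next start ≥ 6 → (13,15).
Selected 4 broadcasts.

4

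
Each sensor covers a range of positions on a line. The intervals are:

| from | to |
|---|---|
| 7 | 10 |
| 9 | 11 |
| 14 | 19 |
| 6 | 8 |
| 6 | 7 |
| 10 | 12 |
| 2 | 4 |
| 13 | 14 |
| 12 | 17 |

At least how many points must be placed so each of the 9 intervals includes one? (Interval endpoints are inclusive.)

4

Process intervals by earliest right end; each time one isn't hit yet, stab at its right endpoint.
Sorted: [2,4] [6,7] [6,8] [7,10] [9,11] [10,12] [13,14] [12,17] [14,19]
{[2,4]} hit by 4; {[6,7],[6,8],[7,10]} hit by 7; {[9,11],[10,12]} hit by 11; {[13,14],[12,17],[14,19]} hit by 14.
Points: 4, 7, 11, 14 (4 total).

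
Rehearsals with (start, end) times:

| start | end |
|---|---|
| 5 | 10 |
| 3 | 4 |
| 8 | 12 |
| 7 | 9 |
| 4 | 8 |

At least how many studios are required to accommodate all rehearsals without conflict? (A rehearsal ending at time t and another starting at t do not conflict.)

3

The answer is the maximum number of intervals overlapping at any instant.
Events (time:±→running): 3:+→1 4:-→0 4:+→1 5:+→2 7:+→3 … peak 3.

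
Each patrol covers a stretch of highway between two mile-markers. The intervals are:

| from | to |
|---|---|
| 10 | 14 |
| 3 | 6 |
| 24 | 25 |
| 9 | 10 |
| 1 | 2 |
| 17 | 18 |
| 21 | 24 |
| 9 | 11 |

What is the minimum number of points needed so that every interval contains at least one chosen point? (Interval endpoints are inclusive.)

5

Sorted: [1,2] [3,6] [9,10] [9,11] [10,14] [17,18] [21,24] [24,25]
{[1,2]} hit by 2; {[3,6]} hit by 6; {[9,10],[9,11],[10,14]} hit by 10; {[17,18]} hit by 18; {[21,24],[24,25]} hit by 24.
Points: 2, 6, 10, 18, 24 (5 total).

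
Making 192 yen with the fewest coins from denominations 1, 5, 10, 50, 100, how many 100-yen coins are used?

1

Greedy: take as many of the largest coin as possible, then repeat with the remainder.
192 − 1×100→92 − 1×50→42 − 4×10→2 − 2×1→0
Count of 100: 1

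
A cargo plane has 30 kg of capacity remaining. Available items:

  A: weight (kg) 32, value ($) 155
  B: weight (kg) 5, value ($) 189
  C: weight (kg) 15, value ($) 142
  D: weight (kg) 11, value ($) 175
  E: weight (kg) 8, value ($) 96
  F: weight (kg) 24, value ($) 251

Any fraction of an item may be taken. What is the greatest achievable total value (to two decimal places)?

522.75

Greedy by value/weight ratio, highest first.
Ratios (sorted): B 37.80, D 15.91, E 12.00, F 10.46, C 9.47, A 4.84
take B (5 @ 189); take D (11 @ 175); take E (8 @ 96); take 6/24 of F → 62.75. Capacity used 30/30.
Total value = 522.75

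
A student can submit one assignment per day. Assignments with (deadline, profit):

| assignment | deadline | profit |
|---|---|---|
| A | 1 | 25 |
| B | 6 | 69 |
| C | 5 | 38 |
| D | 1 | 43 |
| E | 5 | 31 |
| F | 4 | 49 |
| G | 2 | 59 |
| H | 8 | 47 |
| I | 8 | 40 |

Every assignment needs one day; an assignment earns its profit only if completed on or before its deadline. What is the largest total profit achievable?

376

Sort by profit descending; place each in the latest free slot ≤ its deadline.
Profit order: B=69 G=59 F=49 H=47 D=43 I=40 C=38 E=31 A=25
Assign: B→slot 6, G→slot 2, F→slot 4, H→slot 8, D→slot 1, I→slot 7, C→slot 5, E→slot 3, A skipped.
Slots: [1:D] [2:G] [3:E] [4:F] [5:C] [6:B] [7:I] [8:H]
Profit = 43 + 59 + 31 + 49 + 38 + 69 + 40 + 47 = 376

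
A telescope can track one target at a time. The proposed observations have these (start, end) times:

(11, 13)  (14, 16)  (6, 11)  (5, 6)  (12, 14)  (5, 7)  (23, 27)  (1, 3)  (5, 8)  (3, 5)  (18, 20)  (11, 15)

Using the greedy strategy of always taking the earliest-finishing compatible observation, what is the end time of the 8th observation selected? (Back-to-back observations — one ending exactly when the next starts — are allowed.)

27

Greedy by earliest finish: after sorting by end time, pick each interval compatible with the last pick.
By end time: (1,3), (3,5), (5,6), (5,7), (5,8), (6,11), (11,13), (12,14), (11,15), (14,16), (18,20), (23,27).
Pick (1,3); next start ≥ 3 → (3,5); next start ≥ 5 → (5,6); next start ≥ 6 → (6,11); next start ≥ 11 → (11,13); next start ≥ 13 → (14,16); next start ≥ 16 → (18,20); next start ≥ 20 → (23,27).
Selected: (1,3) (3,5) (5,6) (6,11) (11,13) (14,16) (18,20) (23,27)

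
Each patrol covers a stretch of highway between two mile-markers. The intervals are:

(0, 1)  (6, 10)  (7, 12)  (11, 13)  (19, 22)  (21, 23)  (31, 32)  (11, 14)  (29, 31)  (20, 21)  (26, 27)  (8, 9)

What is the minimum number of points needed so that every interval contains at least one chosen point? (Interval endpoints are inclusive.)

6

Sorted: [0,1] [8,9] [6,10] [7,12] [11,13] [11,14] [20,21] [19,22] [21,23] [26,27] [29,31] [31,32]
{[0,1]} hit by 1; {[8,9],[6,10],[7,12]} hit by 9; {[11,13],[11,14]} hit by 13; {[20,21],[19,22],[21,23]} hit by 21; {[26,27]} hit by 27; {[29,31],[31,32]} hit by 31.
Points: 1, 9, 13, 21, 27, 31 (6 total).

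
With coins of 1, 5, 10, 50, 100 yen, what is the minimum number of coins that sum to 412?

412 = 4×100 + 1×10 + 2×1
Total coins = 4 + 1 + 2 = 7

7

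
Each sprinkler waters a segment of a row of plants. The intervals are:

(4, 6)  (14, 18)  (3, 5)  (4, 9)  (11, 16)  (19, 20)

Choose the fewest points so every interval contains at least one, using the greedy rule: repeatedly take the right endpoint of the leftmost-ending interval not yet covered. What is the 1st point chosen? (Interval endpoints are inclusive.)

5

Sort by right endpoint; whenever an interval is uncovered, place a point at its right end.
By right end: [3,5]  [4,6]  [4,9]  [11,16]  [14,18]  [19,20]
[3,5] uncovered → point at 5; [11,16] uncovered → point at 16; [19,20] uncovered → point at 20.
Points: 5, 16, 20 (3 total).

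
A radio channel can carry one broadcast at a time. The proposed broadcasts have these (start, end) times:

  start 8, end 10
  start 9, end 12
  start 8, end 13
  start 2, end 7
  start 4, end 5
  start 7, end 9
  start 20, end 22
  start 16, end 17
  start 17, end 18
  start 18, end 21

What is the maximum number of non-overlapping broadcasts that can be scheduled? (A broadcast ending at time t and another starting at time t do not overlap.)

6

Sorted by end: (4,5)  (2,7)  (7,9)  (8,10)  (9,12)  (8,13)  (16,17)  (17,18)  (18,21)  (20,22)
take (4,5); take (7,9); take (9,12); take (16,17); take (17,18); take (18,21).
Selected 6 broadcasts.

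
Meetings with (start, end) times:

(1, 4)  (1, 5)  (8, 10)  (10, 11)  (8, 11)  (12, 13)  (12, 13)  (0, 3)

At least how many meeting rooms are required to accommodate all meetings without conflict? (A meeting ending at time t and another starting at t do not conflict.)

Events (time:±→running): 0:+→1 1:+→2 1:+→3 … peak 3.

3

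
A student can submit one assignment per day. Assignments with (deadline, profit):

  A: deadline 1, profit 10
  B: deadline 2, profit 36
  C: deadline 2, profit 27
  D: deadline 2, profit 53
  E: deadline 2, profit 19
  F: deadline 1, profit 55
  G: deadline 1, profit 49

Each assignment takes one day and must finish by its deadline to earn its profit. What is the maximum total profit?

Take jobs in profit order; each goes to the latest open slot no later than its deadline.
Profit order: F=55 D=53 G=49 B=36 C=27 E=19 A=10
Assign: F→slot 1, D→slot 2, G skipped, B skipped, C skipped, E skipped, A skipped.
Slots: [1:F] [2:D]
Profit = 55 + 53 = 108

108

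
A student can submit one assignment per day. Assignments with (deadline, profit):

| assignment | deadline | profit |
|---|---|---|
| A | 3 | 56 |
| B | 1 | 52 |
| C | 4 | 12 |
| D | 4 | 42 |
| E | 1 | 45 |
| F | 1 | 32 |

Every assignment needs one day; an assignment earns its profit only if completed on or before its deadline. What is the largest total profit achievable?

162

Profit order: A=56 B=52 E=45 D=42 F=32 C=12
Assign: A→slot 3, B→slot 1, E skipped, D→slot 4, F skipped, C→slot 2.
Slots: [1:B] [2:C] [3:A] [4:D]
Profit = 52 + 12 + 56 + 42 = 162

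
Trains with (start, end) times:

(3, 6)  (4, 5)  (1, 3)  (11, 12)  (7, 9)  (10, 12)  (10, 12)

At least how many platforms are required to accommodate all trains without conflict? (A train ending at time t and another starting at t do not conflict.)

3

Count concurrent intervals with a sweep; the peak is the room count.
Events (time:±→running): 1:+→1 3:-→0 3:+→1 4:+→2 5:-→1 6:-→0 7:+→1 9:-→0 10:+→1 10:+→2 11:+→3 … peak 3.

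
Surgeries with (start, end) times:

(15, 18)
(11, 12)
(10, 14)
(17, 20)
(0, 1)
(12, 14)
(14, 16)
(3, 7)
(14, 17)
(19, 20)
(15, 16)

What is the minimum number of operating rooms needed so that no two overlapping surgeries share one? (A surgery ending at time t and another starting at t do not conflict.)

The answer is the maximum number of intervals overlapping at any instant.
Events (time:±→running): 0:+→1 1:-→0 3:+→1 7:-→0 10:+→1 11:+→2 12:-→1 12:+→2 14:-→1 14:-→0 14:+→1 14:+→2 15:+→3 15:+→4 … peak 4.

4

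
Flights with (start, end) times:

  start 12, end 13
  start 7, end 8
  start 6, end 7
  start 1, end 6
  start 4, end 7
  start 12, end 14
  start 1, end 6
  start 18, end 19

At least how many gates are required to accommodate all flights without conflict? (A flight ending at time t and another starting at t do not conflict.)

starts: [1, 1, 4, 6, 7, 12, 12, 18]
ends:   [6, 6, 7, 7, 8, 13, 14, 19]
s1→1 s1→2 s4→3  — peak 3.

3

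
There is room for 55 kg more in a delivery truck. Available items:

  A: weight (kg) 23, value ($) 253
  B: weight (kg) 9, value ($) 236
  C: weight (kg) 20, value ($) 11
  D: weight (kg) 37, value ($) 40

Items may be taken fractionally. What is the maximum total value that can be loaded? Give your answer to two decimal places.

Greedy by value/weight ratio, highest first.
Order: B (236/9=26.22) > A (253/23=11.00) > D (40/37=1.08) > C (11/20=0.55)
Fill: take B (9 @ 236) → take A (23 @ 253) → take 23/37 of D → 24.86; 55/55 used.
Total value = 513.86

513.86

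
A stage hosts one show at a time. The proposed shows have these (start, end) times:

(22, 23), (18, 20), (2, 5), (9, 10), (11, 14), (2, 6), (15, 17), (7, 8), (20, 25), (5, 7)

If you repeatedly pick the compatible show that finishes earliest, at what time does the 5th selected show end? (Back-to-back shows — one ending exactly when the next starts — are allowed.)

By end time: (2,5), (2,6), (5,7), (7,8), (9,10), (11,14), (15,17), (18,20), (22,23), (20,25).
Pick (2,5); next start ≥ 5 → (5,7); next start ≥ 7 → (7,8); next start ≥ 8 → (9,10); next start ≥ 10 → (11,14); next start ≥ 14 → (15,17); next start ≥ 17 → (18,20); next start ≥ 20 → (22,23).
Selected: (2,5) (5,7) (7,8) (9,10) (11,14) (15,17) (18,20) (22,23)

14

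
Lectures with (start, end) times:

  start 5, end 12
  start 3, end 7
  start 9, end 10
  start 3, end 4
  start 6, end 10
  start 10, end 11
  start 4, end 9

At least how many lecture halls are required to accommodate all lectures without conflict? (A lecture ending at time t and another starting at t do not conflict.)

Count concurrent intervals with a sweep; the peak is the room count.
Events (time:±→running): 3:+→1 3:+→2 4:-→1 4:+→2 5:+→3 6:+→4 … peak 4.

4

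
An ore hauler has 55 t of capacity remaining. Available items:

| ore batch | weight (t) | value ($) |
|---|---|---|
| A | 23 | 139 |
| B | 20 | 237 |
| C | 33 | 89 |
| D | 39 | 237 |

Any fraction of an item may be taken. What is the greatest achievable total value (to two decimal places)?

Sort by value per unit weight and fill in that order.
Ratios (sorted): B 11.85, D 6.08, A 6.04, C 2.70
take B (20 @ 237); take 35/39 of D → 212.69. Capacity used 55/55.
Total value = 449.69

449.69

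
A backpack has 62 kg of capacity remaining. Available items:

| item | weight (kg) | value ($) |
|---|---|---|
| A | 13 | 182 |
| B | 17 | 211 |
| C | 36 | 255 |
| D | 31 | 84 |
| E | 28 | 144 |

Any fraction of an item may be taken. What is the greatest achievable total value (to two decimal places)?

619.67

Sort by value per unit weight and fill in that order.
Ratios (sorted): A 14.00, B 12.41, C 7.08, E 5.14, D 2.71
take A (13 @ 182); take B (17 @ 211); take 32/36 of C → 226.67. Capacity used 62/62.
Total value = 619.67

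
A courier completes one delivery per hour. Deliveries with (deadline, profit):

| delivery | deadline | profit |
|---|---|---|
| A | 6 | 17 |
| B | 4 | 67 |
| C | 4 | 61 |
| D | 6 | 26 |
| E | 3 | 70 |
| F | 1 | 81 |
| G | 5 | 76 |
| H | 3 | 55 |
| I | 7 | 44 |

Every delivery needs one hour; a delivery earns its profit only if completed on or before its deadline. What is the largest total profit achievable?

By profit: F(d1,81), G(d5,76), E(d3,70), B(d4,67), C(d4,61), H(d3,55), I(d7,44), D(d6,26), A(d6,17)
F→slot 1; G→slot 5; E→slot 3; B→slot 4; C→slot 2; H skipped; I→slot 7; D→slot 6; A skipped.
Profit = 81 + 61 + 70 + 67 + 76 + 26 + 44 = 425

425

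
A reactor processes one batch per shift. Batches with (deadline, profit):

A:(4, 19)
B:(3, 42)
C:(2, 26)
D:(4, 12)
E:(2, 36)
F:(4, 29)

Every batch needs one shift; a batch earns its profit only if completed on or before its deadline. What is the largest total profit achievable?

133

By profit: B(d3,42), E(d2,36), F(d4,29), C(d2,26), A(d4,19), D(d4,12)
B→slot 3; E→slot 2; F→slot 4; C→slot 1; A skipped; D skipped.
Profit = 26 + 36 + 42 + 29 = 133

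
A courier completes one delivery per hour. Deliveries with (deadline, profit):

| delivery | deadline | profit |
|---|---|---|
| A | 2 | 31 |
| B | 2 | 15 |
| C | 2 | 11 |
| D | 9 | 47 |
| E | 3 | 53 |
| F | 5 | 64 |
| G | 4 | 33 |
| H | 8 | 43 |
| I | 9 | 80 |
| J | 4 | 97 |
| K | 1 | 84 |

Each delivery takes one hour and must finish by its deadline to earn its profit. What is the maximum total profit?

501

Take jobs in profit order; each goes to the latest open slot no later than its deadline.
Profit order: J=97 K=84 I=80 F=64 E=53 D=47 H=43 G=33 A=31 B=15 C=11
Assign: J→slot 4, K→slot 1, I→slot 9, F→slot 5, E→slot 3, D→slot 8, H→slot 7, G→slot 2, A skipped, B skipped, C skipped.
Slots: [1:K] [2:G] [3:E] [4:J] [5:F] [7:H] [8:D] [9:I]
Profit = 84 + 33 + 53 + 97 + 64 + 43 + 47 + 80 = 501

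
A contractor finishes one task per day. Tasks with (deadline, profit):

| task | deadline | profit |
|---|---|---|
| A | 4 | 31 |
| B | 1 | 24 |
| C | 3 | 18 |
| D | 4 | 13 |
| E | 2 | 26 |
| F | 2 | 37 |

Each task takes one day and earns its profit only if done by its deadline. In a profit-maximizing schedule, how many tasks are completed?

4

Profit order: F=37 A=31 E=26 B=24 C=18 D=13
Assign: F→slot 2, A→slot 4, E→slot 1, B skipped, C→slot 3, D skipped.
Slots: [1:E] [2:F] [3:C] [4:A]
4 of 6 scheduled.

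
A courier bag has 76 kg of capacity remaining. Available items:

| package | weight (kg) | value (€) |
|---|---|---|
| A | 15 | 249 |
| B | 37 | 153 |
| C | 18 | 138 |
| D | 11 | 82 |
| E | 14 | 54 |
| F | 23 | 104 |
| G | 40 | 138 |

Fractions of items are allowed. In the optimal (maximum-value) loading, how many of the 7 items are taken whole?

4

Sort by value per unit weight and fill in that order.
Ratios (sorted): A 16.60, C 7.67, D 7.45, F 4.52, B 4.14, E 3.86, G 3.45
take A (15 @ 249); take C (18 @ 138); take D (11 @ 82); take F (23 @ 104); take 9/37 of B → 37.22. Capacity used 76/76.
4 item(s) taken whole; one partial (take 9/37 of B).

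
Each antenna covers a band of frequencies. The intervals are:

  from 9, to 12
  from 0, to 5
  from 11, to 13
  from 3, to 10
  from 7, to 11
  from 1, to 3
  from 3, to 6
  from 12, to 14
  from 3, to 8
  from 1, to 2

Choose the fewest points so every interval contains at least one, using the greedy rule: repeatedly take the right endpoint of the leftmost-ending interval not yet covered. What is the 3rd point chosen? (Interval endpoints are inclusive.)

Process intervals by earliest right end; each time one isn't hit yet, stab at its right endpoint.
By right end: [1,2]  [1,3]  [0,5]  [3,6]  [3,8]  [3,10]  [7,11]  [9,12]  [11,13]  [12,14]
[1,2] uncovered → point at 2; [3,6] uncovered → point at 6; [7,11] uncovered → point at 11; [12,14] uncovered → point at 14.
Points: 2, 6, 11, 14 (4 total).

11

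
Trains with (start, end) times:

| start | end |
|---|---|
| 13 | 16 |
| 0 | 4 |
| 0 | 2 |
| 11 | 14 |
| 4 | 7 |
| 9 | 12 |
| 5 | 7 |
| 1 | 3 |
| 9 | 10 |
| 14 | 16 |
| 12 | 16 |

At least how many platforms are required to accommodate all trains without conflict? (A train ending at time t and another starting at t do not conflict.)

3

Count concurrent intervals with a sweep; the peak is the room count.
Events (time:±→running): 0:+→1 0:+→2 1:+→3 … peak 3.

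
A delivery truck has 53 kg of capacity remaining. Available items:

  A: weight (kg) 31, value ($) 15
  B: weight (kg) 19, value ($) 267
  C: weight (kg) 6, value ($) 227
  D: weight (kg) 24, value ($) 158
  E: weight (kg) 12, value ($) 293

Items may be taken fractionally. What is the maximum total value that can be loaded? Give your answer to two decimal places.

892.33

Order: C (227/6=37.83) > E (293/12=24.42) > B (267/19=14.05) > D (158/24=6.58) > A (15/31=0.48)
Fill: take C (6 @ 227) → take E (12 @ 293) → take B (19 @ 267) → take 16/24 of D → 105.33; 53/53 used.
Total value = 892.33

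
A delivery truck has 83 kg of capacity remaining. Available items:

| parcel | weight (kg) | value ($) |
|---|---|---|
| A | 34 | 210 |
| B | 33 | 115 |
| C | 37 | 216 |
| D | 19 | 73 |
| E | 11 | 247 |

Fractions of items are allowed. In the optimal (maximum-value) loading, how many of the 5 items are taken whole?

Ratios (sorted): E 22.45, A 6.18, C 5.84, D 3.84, B 3.48
take E (11 @ 247); take A (34 @ 210); take C (37 @ 216); take 1/19 of D → 3.84. Capacity used 83/83.
3 item(s) taken whole; one partial (take 1/19 of D).

3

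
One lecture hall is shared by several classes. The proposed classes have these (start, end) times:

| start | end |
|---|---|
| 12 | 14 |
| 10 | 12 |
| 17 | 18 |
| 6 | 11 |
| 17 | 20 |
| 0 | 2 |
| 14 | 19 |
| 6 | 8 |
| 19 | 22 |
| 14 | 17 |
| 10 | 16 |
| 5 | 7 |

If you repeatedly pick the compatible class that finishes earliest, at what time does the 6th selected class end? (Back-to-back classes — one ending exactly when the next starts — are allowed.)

18

Greedy by earliest finish: after sorting by end time, pick each interval compatible with the last pick.
By end time: (0,2), (5,7), (6,8), (6,11), (10,12), (12,14), (10,16), (14,17), (17,18), (14,19), (17,20), (19,22).
Pick (0,2); next start ≥ 2 → (5,7); next start ≥ 7 → (10,12); next start ≥ 12 → (12,14); next start ≥ 14 → (14,17); next start ≥ 17 → (17,18); next start ≥ 18 → (19,22).
Selected: (0,2) (5,7) (10,12) (12,14) (14,17) (17,18) (19,22)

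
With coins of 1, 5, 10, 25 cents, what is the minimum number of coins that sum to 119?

Use the largest denomination that fits, subtract, and repeat.
119 = 4×25 + 1×10 + 1×5 + 4×1
Total coins = 4 + 1 + 1 + 4 = 10

10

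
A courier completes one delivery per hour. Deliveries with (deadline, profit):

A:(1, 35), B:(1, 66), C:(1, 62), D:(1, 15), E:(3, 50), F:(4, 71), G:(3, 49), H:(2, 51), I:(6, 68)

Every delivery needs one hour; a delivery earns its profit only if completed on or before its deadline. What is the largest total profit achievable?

306

Sort by profit descending; place each in the latest free slot ≤ its deadline.
By profit: F(d4,71), I(d6,68), B(d1,66), C(d1,62), H(d2,51), E(d3,50), G(d3,49), A(d1,35), D(d1,15)
F→slot 4; I→slot 6; B→slot 1; C skipped; H→slot 2; E→slot 3; G skipped; A skipped; D skipped.
Profit = 66 + 51 + 50 + 71 + 68 = 306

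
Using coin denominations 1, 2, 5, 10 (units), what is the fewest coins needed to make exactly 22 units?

3

Use the largest denomination that fits, subtract, and repeat.
22 − 2×10→2 − 1×2→0
Total coins = 2 + 1 = 3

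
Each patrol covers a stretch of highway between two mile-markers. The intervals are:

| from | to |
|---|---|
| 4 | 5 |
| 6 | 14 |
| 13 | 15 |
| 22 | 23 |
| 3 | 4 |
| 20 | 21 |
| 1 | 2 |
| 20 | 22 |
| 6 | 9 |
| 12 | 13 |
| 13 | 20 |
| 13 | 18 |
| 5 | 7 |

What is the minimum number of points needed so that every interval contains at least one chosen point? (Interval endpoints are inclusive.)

By right end: [1,2]  [3,4]  [4,5]  [5,7]  [6,9]  [12,13]  [6,14]  [13,15]  [13,18]  [13,20]  [20,21]  [20,22]  [22,23]
[1,2] uncovered → point at 2; [3,4] uncovered → point at 4; [5,7] uncovered → point at 7; [12,13] uncovered → point at 13; [20,21] uncovered → point at 21; [22,23] uncovered → point at 23.
Points: 2, 4, 7, 13, 21, 23 (6 total).

6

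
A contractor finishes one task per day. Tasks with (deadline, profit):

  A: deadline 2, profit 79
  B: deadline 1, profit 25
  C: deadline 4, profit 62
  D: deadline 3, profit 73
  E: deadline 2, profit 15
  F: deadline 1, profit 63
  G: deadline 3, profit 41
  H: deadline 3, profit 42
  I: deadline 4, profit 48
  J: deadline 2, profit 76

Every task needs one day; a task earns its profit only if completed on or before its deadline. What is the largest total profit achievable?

290

Profit order: A=79 J=76 D=73 F=63 C=62 I=48 H=42 G=41 B=25 E=15
Assign: A→slot 2, J→slot 1, D→slot 3, F skipped, C→slot 4, I skipped, H skipped, G skipped, B skipped, E skipped.
Slots: [1:J] [2:A] [3:D] [4:C]
Profit = 76 + 79 + 73 + 62 = 290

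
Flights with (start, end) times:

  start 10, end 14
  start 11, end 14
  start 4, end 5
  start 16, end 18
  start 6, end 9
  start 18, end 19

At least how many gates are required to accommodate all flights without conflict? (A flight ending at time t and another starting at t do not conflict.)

The answer is the maximum number of intervals overlapping at any instant.
Events (time:±→running): 4:+→1 5:-→0 6:+→1 9:-→0 10:+→1 11:+→2 … peak 2.

2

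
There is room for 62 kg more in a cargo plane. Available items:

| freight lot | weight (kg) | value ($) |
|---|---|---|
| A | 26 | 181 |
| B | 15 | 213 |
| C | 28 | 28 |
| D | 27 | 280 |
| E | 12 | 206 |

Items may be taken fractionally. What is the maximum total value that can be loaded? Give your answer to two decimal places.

Ratios (sorted): E 17.17, B 14.20, D 10.37, A 6.96, C 1.00
take E (12 @ 206); take B (15 @ 213); take D (27 @ 280); take 8/26 of A → 55.69. Capacity used 62/62.
Total value = 754.69

754.69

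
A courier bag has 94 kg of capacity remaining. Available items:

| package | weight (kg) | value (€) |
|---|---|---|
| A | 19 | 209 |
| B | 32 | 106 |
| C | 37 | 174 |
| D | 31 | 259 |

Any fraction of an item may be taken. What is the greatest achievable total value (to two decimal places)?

Sort by value per unit weight and fill in that order.
Order: A (209/19=11.00) > D (259/31=8.35) > C (174/37=4.70) > B (106/32=3.31)
Fill: take A (19 @ 209) → take D (31 @ 259) → take C (37 @ 174) → take 7/32 of B → 23.19; 94/94 used.
Total value = 665.19

665.19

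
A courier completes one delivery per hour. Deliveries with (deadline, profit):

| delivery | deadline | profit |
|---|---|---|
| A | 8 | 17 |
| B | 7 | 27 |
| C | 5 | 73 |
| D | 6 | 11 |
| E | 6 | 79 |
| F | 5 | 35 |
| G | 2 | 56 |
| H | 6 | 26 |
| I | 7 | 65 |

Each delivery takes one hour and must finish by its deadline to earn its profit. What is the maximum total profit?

378

Sort by profit descending; place each in the latest free slot ≤ its deadline.
By profit: E(d6,79), C(d5,73), I(d7,65), G(d2,56), F(d5,35), B(d7,27), H(d6,26), A(d8,17), D(d6,11)
E→slot 6; C→slot 5; I→slot 7; G→slot 2; F→slot 4; B→slot 3; H→slot 1; A→slot 8; D skipped.
Profit = 26 + 56 + 27 + 35 + 73 + 79 + 65 + 17 = 378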